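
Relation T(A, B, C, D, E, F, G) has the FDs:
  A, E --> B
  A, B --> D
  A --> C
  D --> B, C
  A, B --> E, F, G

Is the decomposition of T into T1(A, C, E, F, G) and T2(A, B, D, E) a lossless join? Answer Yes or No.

T1 ∩ T2 = {A, E}; its closure under F is {A, B, C, D, E, F, G}.
This includes all of T1, so the common attributes are a superkey of T1 — the join is lossless.

Yes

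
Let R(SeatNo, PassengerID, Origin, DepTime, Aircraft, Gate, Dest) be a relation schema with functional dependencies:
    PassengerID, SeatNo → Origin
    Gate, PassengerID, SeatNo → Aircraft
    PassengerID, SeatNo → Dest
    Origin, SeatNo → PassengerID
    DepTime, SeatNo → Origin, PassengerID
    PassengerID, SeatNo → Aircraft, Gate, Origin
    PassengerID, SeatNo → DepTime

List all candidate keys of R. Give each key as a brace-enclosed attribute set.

No FD produces {SeatNo}, so it must be in every candidate key.
Closure of {DepTime, SeatNo} is {Aircraft, DepTime, Dest, Gate, Origin, PassengerID, SeatNo}, the whole schema; {DepTime, SeatNo} is a candidate key.
Closure of {Origin, SeatNo} is {Aircraft, DepTime, Dest, Gate, Origin, PassengerID, SeatNo}, the whole schema; {Origin, SeatNo} is a candidate key.
Closure of {PassengerID, SeatNo} is {Aircraft, DepTime, Dest, Gate, Origin, PassengerID, SeatNo}, the whole schema; {PassengerID, SeatNo} is a candidate key.
These are minimal and exhaustive — every other superkey contains one of them.

{DepTime, SeatNo}, {Origin, SeatNo}, {PassengerID, SeatNo}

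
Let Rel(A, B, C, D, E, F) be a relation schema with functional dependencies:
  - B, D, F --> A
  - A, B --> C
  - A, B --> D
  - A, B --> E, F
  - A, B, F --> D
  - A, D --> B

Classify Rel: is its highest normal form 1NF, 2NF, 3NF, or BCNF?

Candidate keys: {A, B}, {A, D}, {B, D, F}. Prime attributes: {A, B, D, F}.
Each dependency's left side is a superkey — BCNF holds.

BCNF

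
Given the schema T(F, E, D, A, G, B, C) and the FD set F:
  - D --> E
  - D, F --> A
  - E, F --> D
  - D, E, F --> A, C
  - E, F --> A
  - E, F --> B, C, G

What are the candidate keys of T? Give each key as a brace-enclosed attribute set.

{D, F}, {E, F}

No FD produces {F}, so it must be in every candidate key.
Closure of {D, F} is {A, B, C, D, E, F, G}, the whole schema; {D, F} is a candidate key.
Closure of {E, F} is {A, B, C, D, E, F, G}, the whole schema; {E, F} is a candidate key.
Any other superkey properly contains one of these, so there are no further candidate keys.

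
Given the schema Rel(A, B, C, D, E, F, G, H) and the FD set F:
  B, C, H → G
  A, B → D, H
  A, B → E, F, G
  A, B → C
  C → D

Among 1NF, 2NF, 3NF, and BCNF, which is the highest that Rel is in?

Candidate key: {A, B}. Prime attributes: {A, B}.
B, C, H → G breaks BCNF: {B, C, H}⁺ = {B, C, D, G, H}, so {B, C, H} is not a superkey.
B, C, H → G determines the non-prime attribute {G} from a non-superkey — 3NF is violated.
No non-prime attribute depends on a proper subset of any candidate key, so 2NF holds.

2NF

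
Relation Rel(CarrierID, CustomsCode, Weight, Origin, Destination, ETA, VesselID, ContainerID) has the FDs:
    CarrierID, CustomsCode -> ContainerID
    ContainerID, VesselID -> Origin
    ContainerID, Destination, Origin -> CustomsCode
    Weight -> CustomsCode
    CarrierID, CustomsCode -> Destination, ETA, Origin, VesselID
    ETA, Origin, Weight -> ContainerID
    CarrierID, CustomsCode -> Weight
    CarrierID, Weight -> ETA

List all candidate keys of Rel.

{CarrierID, ContainerID, Destination, Origin}, {CarrierID, ContainerID, Destination, VesselID}, {CarrierID, CustomsCode}, {CarrierID, Weight}

Attributes never on any right-hand side: {CarrierID} — every candidate key must contain it.
Closure of {CarrierID, CustomsCode} is {CarrierID, ContainerID, CustomsCode, Destination, ETA, Origin, VesselID, Weight}, the whole schema; {CarrierID, CustomsCode} is a candidate key.
Closure of {CarrierID, Weight} is {CarrierID, ContainerID, CustomsCode, Destination, ETA, Origin, VesselID, Weight}, the whole schema; {CarrierID, Weight} is a candidate key.
Closure of {CarrierID, ContainerID, Destination, Origin} is {CarrierID, ContainerID, CustomsCode, Destination, ETA, Origin, VesselID, Weight}, the whole schema; {CarrierID, ContainerID, Destination, Origin} is a candidate key.
Closure of {CarrierID, ContainerID, Destination, VesselID} is {CarrierID, ContainerID, CustomsCode, Destination, ETA, Origin, VesselID, Weight}, the whole schema; {CarrierID, ContainerID, Destination, VesselID} is a candidate key.
No proper subset of any of these is a key, and no other minimal superkey exists.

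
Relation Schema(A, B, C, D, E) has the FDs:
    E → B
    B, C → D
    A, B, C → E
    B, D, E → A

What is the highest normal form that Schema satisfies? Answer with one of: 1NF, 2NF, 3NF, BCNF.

1NF

Candidate keys: {A, B, C}, {C, E}. Prime attributes: {A, B, C, E}.
E → B: {E}⁺ = {B, E}, which is not all of the attributes, so the left side is not a superkey — BCNF is violated.
B, C → D has non-prime {D} on the right and a non-superkey on the left, so 3NF fails.
{B, C} is a proper subset of the key {A, B, C}, and {B, C}⁺ contains the non-prime attribute {D} — a partial dependency, so 2NF is violated.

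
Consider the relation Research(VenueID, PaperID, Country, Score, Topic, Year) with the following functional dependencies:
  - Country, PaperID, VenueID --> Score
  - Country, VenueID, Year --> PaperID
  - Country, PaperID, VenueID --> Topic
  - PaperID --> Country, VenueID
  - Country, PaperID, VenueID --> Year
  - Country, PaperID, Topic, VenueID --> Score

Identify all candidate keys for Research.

{PaperID}⁺ = {Country, PaperID, Score, Topic, VenueID, Year}, which is every attribute, so {PaperID} is a candidate key.
{Country, VenueID, Year}⁺ = {Country, PaperID, Score, Topic, VenueID, Year}, which is every attribute, so {Country, VenueID, Year} is a candidate key.
These are minimal and exhaustive — every other superkey contains one of them.

{Country, VenueID, Year}, {PaperID}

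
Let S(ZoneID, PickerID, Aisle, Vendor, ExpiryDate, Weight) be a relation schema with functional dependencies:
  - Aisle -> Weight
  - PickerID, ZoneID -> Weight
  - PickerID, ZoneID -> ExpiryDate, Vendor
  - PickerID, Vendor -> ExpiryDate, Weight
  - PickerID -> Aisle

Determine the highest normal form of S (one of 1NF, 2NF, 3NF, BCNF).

1NF

Candidate key: {PickerID, ZoneID}. Prime attributes: {PickerID, ZoneID}.
Aisle -> Weight breaks BCNF: {Aisle}⁺ = {Aisle, Weight}, so {Aisle} is not a superkey.
Aisle -> Weight determines the non-prime attribute {Weight} from a non-superkey — 3NF is violated.
{PickerID} is a proper subset of the key {PickerID, ZoneID}, and {PickerID}⁺ contains the non-prime attributes {Aisle, Weight} — a partial dependency, so 2NF is violated.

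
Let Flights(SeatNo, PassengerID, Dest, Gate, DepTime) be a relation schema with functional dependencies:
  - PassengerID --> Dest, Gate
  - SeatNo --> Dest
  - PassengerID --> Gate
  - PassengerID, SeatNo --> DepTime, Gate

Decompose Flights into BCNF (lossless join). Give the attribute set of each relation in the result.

{DepTime, PassengerID, SeatNo}; {Dest, Gate, PassengerID}

Candidate key of the original relation: {PassengerID, SeatNo}.
Within {DepTime, Dest, Gate, PassengerID, SeatNo}: {PassengerID}⁺ ∩ {DepTime, Dest, Gate, PassengerID, SeatNo} = {Dest, Gate, PassengerID}, not the whole set, so PassengerID --> Dest, Gate violates BCNF; decompose into {Dest, Gate, PassengerID} and {DepTime, PassengerID, SeatNo}.
{Dest, Gate, PassengerID}: every determinant is a superkey — BCNF.
{DepTime, PassengerID, SeatNo}: every determinant is a superkey — BCNF.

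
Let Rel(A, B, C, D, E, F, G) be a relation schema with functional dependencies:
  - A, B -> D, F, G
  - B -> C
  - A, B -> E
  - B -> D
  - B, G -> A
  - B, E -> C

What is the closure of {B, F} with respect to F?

Start with {B, F}.
B -> C applies; add {C} → now {B, C, F}.
B -> D applies; add {D} → now {B, C, D, F}.
No further FD applies.

{B, C, D, F}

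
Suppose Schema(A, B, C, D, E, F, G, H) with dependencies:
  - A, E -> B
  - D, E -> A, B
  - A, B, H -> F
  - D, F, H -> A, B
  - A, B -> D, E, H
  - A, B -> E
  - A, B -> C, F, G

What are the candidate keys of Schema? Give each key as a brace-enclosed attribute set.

Closure of {A, B} is {A, B, C, D, E, F, G, H}, the whole schema; {A, B} is a candidate key.
Closure of {A, E} is {A, B, C, D, E, F, G, H}, the whole schema; {A, E} is a candidate key.
Closure of {D, E} is {A, B, C, D, E, F, G, H}, the whole schema; {D, E} is a candidate key.
Closure of {D, F, H} is {A, B, C, D, E, F, G, H}, the whole schema; {D, F, H} is a candidate key.
Any other superkey properly contains one of these, so there are no further candidate keys.

{A, B}, {A, E}, {D, E}, {D, F, H}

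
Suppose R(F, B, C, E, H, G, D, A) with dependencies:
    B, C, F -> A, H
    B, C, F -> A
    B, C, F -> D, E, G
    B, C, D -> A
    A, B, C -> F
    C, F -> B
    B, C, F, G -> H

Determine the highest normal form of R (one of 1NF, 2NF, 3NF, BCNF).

Candidate keys: {A, B, C}, {B, C, D}, {C, F}. Prime attributes: {A, B, C, D, F}.
Every FD has a superkey on the left, so the relation is in BCNF.

BCNF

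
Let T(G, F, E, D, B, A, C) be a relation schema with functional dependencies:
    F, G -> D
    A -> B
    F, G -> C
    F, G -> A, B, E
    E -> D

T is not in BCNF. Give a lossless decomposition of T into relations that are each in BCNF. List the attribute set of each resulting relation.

Candidate key of the original relation: {F, G}.
{A, B, C, D, E, F, G}: {A} determines {A, B} here but is not a superkey — split on A -> B, giving {A, B} and {A, C, D, E, F, G}.
{A, B}: every determinant is a superkey — BCNF.
{A, C, D, E, F, G}: {E} determines {D, E} here but is not a superkey — split on E -> D, giving {D, E} and {A, C, E, F, G}.
{D, E}: every determinant is a superkey — BCNF.
{A, C, E, F, G}: every determinant is a superkey — BCNF.

{A, B}; {A, C, E, F, G}; {D, E}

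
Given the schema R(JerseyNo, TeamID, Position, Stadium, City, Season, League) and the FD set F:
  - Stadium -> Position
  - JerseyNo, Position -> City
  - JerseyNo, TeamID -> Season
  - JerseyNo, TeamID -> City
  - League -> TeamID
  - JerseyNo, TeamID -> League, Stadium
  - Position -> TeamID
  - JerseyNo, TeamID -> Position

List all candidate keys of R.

Attributes never on any right-hand side: {JerseyNo} — every candidate key must contain it.
{JerseyNo, League}⁺ = {City, JerseyNo, League, Position, Season, Stadium, TeamID}, which is every attribute, so {JerseyNo, League} is a candidate key.
{JerseyNo, Position}⁺ = {City, JerseyNo, League, Position, Season, Stadium, TeamID}, which is every attribute, so {JerseyNo, Position} is a candidate key.
{JerseyNo, Stadium}⁺ = {City, JerseyNo, League, Position, Season, Stadium, TeamID}, which is every attribute, so {JerseyNo, Stadium} is a candidate key.
{JerseyNo, TeamID}⁺ = {City, JerseyNo, League, Position, Season, Stadium, TeamID}, which is every attribute, so {JerseyNo, TeamID} is a candidate key.
These are minimal and exhaustive — every other superkey contains one of them.

{JerseyNo, League}, {JerseyNo, Position}, {JerseyNo, Stadium}, {JerseyNo, TeamID}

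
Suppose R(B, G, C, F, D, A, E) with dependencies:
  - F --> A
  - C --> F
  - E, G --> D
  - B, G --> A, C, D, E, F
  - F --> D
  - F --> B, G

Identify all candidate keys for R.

{B, G}, {C}, {F}

{C}⁺ = {A, B, C, D, E, F, G}, which is every attribute, so {C} is a candidate key.
{F}⁺ = {A, B, C, D, E, F, G}, which is every attribute, so {F} is a candidate key.
{B, G}⁺ = {A, B, C, D, E, F, G}, which is every attribute, so {B, G} is a candidate key.
These are minimal and exhaustive — every other superkey contains one of them.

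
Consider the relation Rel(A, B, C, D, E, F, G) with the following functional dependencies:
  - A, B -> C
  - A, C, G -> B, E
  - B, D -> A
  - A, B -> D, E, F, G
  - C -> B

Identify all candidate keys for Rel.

{A, B}, {A, C}, {B, D}, {C, D}

{A, B}⁺ = {A, B, C, D, E, F, G}, which is every attribute, so {A, B} is a candidate key.
{A, C}⁺ = {A, B, C, D, E, F, G}, which is every attribute, so {A, C} is a candidate key.
{B, D}⁺ = {A, B, C, D, E, F, G}, which is every attribute, so {B, D} is a candidate key.
{C, D}⁺ = {A, B, C, D, E, F, G}, which is every attribute, so {C, D} is a candidate key.
Any other superkey properly contains one of these, so there are no further candidate keys.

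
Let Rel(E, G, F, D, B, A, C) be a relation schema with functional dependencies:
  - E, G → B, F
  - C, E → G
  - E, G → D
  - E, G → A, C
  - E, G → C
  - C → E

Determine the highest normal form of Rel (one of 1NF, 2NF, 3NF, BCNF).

Candidate keys: {C}, {E, G}. Prime attributes: {C, E, G}.
Every FD has a superkey on the left, so the relation is in BCNF.

BCNF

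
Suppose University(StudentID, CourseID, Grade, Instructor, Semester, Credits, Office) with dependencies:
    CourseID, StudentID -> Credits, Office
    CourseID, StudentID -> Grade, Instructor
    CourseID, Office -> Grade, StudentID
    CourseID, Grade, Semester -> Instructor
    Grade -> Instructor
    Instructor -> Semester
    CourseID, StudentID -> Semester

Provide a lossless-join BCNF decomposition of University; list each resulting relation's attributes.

{CourseID, Credits, Grade, Office, StudentID}; {Grade, Instructor}; {Grade, Semester}; {Instructor, Semester}

Candidate keys of the original relation: {CourseID, Office}, {CourseID, StudentID}.
In {CourseID, Credits, Grade, Instructor, Office, Semester, StudentID}, {CourseID, Grade, Semester} is not a superkey ({CourseID, Grade, Semester}⁺ restricted to this set is {CourseID, Grade, Instructor, Semester}), so split on CourseID, Grade, Semester -> Instructor into {CourseID, Grade, Instructor, Semester} and {CourseID, Credits, Grade, Office, Semester, StudentID}.
In {CourseID, Grade, Instructor, Semester}, {Grade} is not a superkey ({Grade}⁺ restricted to this set is {Grade, Instructor, Semester}), so split on Grade -> Instructor, Semester into {Grade, Instructor, Semester} and {CourseID, Grade}.
In {Grade, Instructor, Semester}, {Instructor} is not a superkey ({Instructor}⁺ restricted to this set is {Instructor, Semester}), so split on Instructor -> Semester into {Instructor, Semester} and {Grade, Instructor}.
{Instructor, Semester} is in BCNF.
{Grade, Instructor} is in BCNF.
{CourseID, Grade} is in BCNF.
In {CourseID, Credits, Grade, Office, Semester, StudentID}, {Grade} is not a superkey ({Grade}⁺ restricted to this set is {Grade, Semester}), so split on Grade -> Semester into {Grade, Semester} and {CourseID, Credits, Grade, Office, StudentID}.
{Grade, Semester} is in BCNF.
{CourseID, Credits, Grade, Office, StudentID} is in BCNF.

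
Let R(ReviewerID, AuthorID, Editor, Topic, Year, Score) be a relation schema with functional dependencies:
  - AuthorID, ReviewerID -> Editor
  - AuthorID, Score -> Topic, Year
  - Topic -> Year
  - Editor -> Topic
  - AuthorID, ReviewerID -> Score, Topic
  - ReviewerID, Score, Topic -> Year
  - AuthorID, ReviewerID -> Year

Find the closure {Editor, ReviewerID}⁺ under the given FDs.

Start with {Editor, ReviewerID}.
Editor -> Topic applies; add {Topic} → now {Editor, ReviewerID, Topic}.
Topic -> Year applies; add {Year} → now {Editor, ReviewerID, Topic, Year}.
No further FD applies.

{Editor, ReviewerID, Topic, Year}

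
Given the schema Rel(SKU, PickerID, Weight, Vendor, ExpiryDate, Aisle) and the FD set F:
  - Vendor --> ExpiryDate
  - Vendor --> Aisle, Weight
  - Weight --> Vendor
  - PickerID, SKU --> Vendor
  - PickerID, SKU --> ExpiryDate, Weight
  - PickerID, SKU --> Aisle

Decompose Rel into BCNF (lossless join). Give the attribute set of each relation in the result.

{Aisle, ExpiryDate, Vendor, Weight}; {PickerID, SKU, Vendor}

Candidate key of the original relation: {PickerID, SKU}.
Within {Aisle, ExpiryDate, PickerID, SKU, Vendor, Weight}: {Vendor}⁺ ∩ {Aisle, ExpiryDate, PickerID, SKU, Vendor, Weight} = {Aisle, ExpiryDate, Vendor, Weight}, not the whole set, so Vendor --> Aisle, ExpiryDate, Weight violates BCNF; decompose into {Aisle, ExpiryDate, Vendor, Weight} and {PickerID, SKU, Vendor}.
{Aisle, ExpiryDate, Vendor, Weight} has no BCNF violation.
{PickerID, SKU, Vendor} has no BCNF violation.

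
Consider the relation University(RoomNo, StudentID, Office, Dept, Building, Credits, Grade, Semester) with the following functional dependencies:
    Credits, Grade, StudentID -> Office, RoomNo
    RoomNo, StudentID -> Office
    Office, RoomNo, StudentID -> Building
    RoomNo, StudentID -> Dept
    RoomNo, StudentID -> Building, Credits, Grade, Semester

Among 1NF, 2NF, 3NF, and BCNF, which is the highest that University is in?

BCNF

Candidate keys: {Credits, Grade, StudentID}, {RoomNo, StudentID}. Prime attributes: {Credits, Grade, RoomNo, StudentID}.
Each dependency's left side is a superkey — BCNF holds.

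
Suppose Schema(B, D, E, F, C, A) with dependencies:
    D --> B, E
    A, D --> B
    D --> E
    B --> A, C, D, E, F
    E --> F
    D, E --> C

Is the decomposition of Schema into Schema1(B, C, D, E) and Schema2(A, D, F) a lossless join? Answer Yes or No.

Schema1 ∩ Schema2 = {D}; its closure under F is {A, B, C, D, E, F}.
This includes all of Schema1, so the common attributes are a superkey of Schema1 — the join is lossless.

Yes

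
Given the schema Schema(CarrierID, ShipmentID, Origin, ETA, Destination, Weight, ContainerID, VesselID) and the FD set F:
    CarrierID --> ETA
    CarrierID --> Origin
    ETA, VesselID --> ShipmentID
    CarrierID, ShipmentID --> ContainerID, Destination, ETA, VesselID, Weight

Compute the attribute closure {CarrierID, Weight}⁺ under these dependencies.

{CarrierID, ETA, Origin, Weight}

Start with {CarrierID, Weight}.
CarrierID --> ETA applies; add {ETA} → now {CarrierID, ETA, Weight}.
CarrierID --> Origin applies; add {Origin} → now {CarrierID, ETA, Origin, Weight}.
No further FD applies.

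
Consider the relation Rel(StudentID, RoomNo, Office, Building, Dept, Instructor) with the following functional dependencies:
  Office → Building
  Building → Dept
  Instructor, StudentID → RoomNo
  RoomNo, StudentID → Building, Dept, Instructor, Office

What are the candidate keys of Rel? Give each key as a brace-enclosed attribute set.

{StudentID} never appears on the right of any FD, so every key must include it.
{Instructor, StudentID}⁺ = {Building, Dept, Instructor, Office, RoomNo, StudentID}, which is every attribute, so {Instructor, StudentID} is a candidate key.
{RoomNo, StudentID}⁺ = {Building, Dept, Instructor, Office, RoomNo, StudentID}, which is every attribute, so {RoomNo, StudentID} is a candidate key.
These are minimal and exhaustive — every other superkey contains one of them.

{Instructor, StudentID}, {RoomNo, StudentID}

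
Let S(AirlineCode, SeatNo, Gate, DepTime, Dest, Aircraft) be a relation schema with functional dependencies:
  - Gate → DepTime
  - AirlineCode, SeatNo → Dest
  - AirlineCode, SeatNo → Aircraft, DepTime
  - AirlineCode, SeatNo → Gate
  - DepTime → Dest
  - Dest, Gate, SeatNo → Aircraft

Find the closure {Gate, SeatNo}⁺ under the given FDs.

Start with {Gate, SeatNo}.
Gate → DepTime applies; add {DepTime} → now {DepTime, Gate, SeatNo}.
DepTime → Dest applies; add {Dest} → now {DepTime, Dest, Gate, SeatNo}.
Dest, Gate, SeatNo → Aircraft applies; add {Aircraft} → now {Aircraft, DepTime, Dest, Gate, SeatNo}.
No further FD applies.

{Aircraft, DepTime, Dest, Gate, SeatNo}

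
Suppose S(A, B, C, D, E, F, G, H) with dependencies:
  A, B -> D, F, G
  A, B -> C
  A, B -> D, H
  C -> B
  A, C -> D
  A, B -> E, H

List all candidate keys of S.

Attributes never on any right-hand side: {A} — every candidate key must contain it.
{A, B}⁺ = {A, B, C, D, E, F, G, H}, which is every attribute, so {A, B} is a candidate key.
{A, C}⁺ = {A, B, C, D, E, F, G, H}, which is every attribute, so {A, C} is a candidate key.
These are minimal and exhaustive — every other superkey contains one of them.

{A, B}, {A, C}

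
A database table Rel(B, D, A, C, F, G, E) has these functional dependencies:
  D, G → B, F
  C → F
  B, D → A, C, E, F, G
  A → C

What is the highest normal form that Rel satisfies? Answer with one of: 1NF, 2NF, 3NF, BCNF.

2NF

Candidate keys: {B, D}, {D, G}. Prime attributes: {B, D, G}.
C → F: {C}⁺ = {C, F}, which is not all of the attributes, so the left side is not a superkey — BCNF is violated.
C → F determines the non-prime attribute {F} from a non-superkey — 3NF is violated.
Checking every proper subset of each key, none determines a non-prime attribute — 2NF is satisfied.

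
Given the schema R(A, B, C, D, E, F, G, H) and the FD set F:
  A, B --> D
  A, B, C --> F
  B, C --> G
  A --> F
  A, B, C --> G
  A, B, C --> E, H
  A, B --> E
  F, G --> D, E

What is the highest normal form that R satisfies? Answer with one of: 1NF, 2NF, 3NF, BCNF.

Candidate key: {A, B, C}. Prime attributes: {A, B, C}.
A, B --> D breaks BCNF: {A, B}⁺ = {A, B, D, E, F}, so {A, B} is not a superkey.
A, B --> D determines the non-prime attribute {D} from a non-superkey — 3NF is violated.
The proper key subset {A} of {A, B, C} determines non-prime {F}, so the relation is not even in 2NF.

1NF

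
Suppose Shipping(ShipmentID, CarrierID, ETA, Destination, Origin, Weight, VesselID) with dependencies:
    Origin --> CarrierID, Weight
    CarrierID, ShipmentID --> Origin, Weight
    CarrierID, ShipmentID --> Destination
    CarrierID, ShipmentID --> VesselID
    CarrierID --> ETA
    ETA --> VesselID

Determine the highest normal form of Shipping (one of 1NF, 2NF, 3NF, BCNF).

1NF

Candidate keys: {CarrierID, ShipmentID}, {Origin, ShipmentID}. Prime attributes: {CarrierID, Origin, ShipmentID}.
Origin --> CarrierID, Weight: {Origin}⁺ = {CarrierID, ETA, Origin, VesselID, Weight}, which is not all of the attributes, so the left side is not a superkey — BCNF is violated.
Origin --> CarrierID, Weight determines the non-prime attribute {Weight} from a non-superkey — 3NF is violated.
The proper key subset {CarrierID} of {CarrierID, ShipmentID} determines non-prime {ETA, VesselID}, so the relation is not even in 2NF.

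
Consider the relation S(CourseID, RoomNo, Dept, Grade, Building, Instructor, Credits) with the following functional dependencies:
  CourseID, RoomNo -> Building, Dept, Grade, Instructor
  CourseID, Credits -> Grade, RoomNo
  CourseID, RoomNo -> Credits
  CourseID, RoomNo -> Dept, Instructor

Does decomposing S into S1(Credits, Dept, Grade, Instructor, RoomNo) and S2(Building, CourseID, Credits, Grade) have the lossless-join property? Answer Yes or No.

S1 ∩ S2 = {Credits, Grade}; its closure under F is {Credits, Grade}.
The closure covers neither S1 nor S2 entirely; the join is not lossless.

No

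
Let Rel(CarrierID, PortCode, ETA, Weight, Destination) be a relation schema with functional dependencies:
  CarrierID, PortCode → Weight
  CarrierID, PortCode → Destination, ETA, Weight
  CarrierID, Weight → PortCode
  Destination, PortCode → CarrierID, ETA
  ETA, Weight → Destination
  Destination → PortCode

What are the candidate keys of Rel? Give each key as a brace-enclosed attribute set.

{Destination}⁺ = {CarrierID, Destination, ETA, PortCode, Weight} — all of the relation — so {Destination} is a candidate key.
{CarrierID, PortCode}⁺ = {CarrierID, Destination, ETA, PortCode, Weight} — all of the relation — so {CarrierID, PortCode} is a candidate key.
{CarrierID, Weight}⁺ = {CarrierID, Destination, ETA, PortCode, Weight} — all of the relation — so {CarrierID, Weight} is a candidate key.
{ETA, Weight}⁺ = {CarrierID, Destination, ETA, PortCode, Weight} — all of the relation — so {ETA, Weight} is a candidate key.
Any other superkey properly contains one of these, so there are no further candidate keys.

{CarrierID, PortCode}, {CarrierID, Weight}, {Destination}, {ETA, Weight}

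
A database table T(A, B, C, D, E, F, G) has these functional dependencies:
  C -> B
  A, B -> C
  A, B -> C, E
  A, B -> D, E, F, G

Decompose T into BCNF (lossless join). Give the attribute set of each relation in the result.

{A, C, D, E, F, G}; {B, C}

Candidate keys of the original relation: {A, B}, {A, C}.
Within {A, B, C, D, E, F, G}: {C}⁺ ∩ {A, B, C, D, E, F, G} = {B, C}, not the whole set, so C -> B violates BCNF; decompose into {B, C} and {A, C, D, E, F, G}.
{B, C}: every determinant is a superkey — BCNF.
{A, C, D, E, F, G}: every determinant is a superkey — BCNF.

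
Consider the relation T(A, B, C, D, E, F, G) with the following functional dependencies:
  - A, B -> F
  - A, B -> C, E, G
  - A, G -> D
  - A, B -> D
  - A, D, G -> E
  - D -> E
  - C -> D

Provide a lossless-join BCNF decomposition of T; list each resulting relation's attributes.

{A, B, C, F, G}; {A, D, G}; {D, E}

Candidate key of the original relation: {A, B}.
In {A, B, C, D, E, F, G}, {A, G} is not a superkey ({A, G}⁺ restricted to this set is {A, D, E, G}), so split on A, G -> D, E into {A, D, E, G} and {A, B, C, F, G}.
In {A, D, E, G}, {D} is not a superkey ({D}⁺ restricted to this set is {D, E}), so split on D -> E into {D, E} and {A, D, G}.
{D, E}: every determinant is a superkey — BCNF.
{A, D, G}: every determinant is a superkey — BCNF.
{A, B, C, F, G}: every determinant is a superkey — BCNF.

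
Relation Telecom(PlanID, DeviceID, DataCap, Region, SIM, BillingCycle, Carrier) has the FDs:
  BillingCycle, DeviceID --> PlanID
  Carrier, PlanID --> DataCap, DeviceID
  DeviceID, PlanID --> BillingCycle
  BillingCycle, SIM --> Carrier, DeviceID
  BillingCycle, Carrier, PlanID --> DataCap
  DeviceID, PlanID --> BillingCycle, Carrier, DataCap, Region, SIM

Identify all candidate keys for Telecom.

{BillingCycle, DeviceID}, {BillingCycle, SIM}, {Carrier, PlanID}, {DeviceID, PlanID}

{BillingCycle, DeviceID} is a candidate key since {BillingCycle, DeviceID}⁺ = {BillingCycle, Carrier, DataCap, DeviceID, PlanID, Region, SIM} covers every attribute.
{BillingCycle, SIM} is a candidate key since {BillingCycle, SIM}⁺ = {BillingCycle, Carrier, DataCap, DeviceID, PlanID, Region, SIM} covers every attribute.
{Carrier, PlanID} is a candidate key since {Carrier, PlanID}⁺ = {BillingCycle, Carrier, DataCap, DeviceID, PlanID, Region, SIM} covers every attribute.
{DeviceID, PlanID} is a candidate key since {DeviceID, PlanID}⁺ = {BillingCycle, Carrier, DataCap, DeviceID, PlanID, Region, SIM} covers every attribute.
No proper subset of any of these is a key, and no other minimal superkey exists.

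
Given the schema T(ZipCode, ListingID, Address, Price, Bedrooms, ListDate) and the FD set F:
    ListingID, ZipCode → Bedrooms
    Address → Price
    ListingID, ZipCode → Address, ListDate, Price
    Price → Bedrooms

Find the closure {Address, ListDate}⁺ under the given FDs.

{Address, Bedrooms, ListDate, Price}

Start with {Address, ListDate}.
Address → Price applies; add {Price} → now {Address, ListDate, Price}.
Price → Bedrooms applies; add {Bedrooms} → now {Address, Bedrooms, ListDate, Price}.
No further FD applies.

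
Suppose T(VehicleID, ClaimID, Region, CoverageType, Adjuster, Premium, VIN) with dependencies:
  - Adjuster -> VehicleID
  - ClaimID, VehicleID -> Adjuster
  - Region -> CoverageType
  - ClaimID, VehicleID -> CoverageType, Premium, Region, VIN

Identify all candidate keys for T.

{Adjuster, ClaimID}, {ClaimID, VehicleID}

No FD produces {ClaimID}, so it must be in every candidate key.
{Adjuster, ClaimID}⁺ = {Adjuster, ClaimID, CoverageType, Premium, Region, VIN, VehicleID}, which is every attribute, so {Adjuster, ClaimID} is a candidate key.
{ClaimID, VehicleID}⁺ = {Adjuster, ClaimID, CoverageType, Premium, Region, VIN, VehicleID}, which is every attribute, so {ClaimID, VehicleID} is a candidate key.
Any other superkey properly contains one of these, so there are no further candidate keys.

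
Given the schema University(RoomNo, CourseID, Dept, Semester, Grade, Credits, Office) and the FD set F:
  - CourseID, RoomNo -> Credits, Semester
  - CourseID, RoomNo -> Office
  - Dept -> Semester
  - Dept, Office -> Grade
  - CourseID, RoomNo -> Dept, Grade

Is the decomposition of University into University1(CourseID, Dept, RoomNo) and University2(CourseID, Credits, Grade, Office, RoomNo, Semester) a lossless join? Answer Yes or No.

The shared attributes are {CourseID, RoomNo} and {CourseID, RoomNo}⁺ = {CourseID, Credits, Dept, Grade, Office, RoomNo, Semester}.
Since University1 ⊆ {CourseID, Credits, Dept, Grade, Office, RoomNo, Semester}, the intersection is a superkey of University1; the decomposition is lossless.

Yes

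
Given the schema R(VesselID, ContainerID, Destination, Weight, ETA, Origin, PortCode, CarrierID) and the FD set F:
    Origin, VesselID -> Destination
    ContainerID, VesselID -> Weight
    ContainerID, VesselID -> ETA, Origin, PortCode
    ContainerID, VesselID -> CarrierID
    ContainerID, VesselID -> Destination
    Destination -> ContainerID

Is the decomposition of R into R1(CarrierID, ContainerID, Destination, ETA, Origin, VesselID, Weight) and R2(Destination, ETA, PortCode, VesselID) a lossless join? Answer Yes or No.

The shared attributes are {Destination, ETA, VesselID} and {Destination, ETA, VesselID}⁺ = {CarrierID, ContainerID, Destination, ETA, Origin, PortCode, VesselID, Weight}.
R1 is contained in that closure, so R1 ∩ R2 -> R1 holds and the join is lossless.

Yes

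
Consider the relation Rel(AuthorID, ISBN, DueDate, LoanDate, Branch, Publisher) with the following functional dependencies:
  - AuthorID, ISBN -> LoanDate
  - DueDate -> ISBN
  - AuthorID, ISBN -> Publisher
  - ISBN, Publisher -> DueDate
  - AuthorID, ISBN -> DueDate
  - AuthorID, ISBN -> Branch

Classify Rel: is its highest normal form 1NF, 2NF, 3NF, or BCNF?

3NF

Candidate keys: {AuthorID, DueDate}, {AuthorID, ISBN}. Prime attributes: {AuthorID, DueDate, ISBN}.
For DueDate -> ISBN we have {DueDate}⁺ = {DueDate, ISBN}; {DueDate} is not a superkey, so BCNF fails.
Since {ISBN} ⊆ prime attributes and every other non-superkey FD also has a prime right side, the schema is in 3NF.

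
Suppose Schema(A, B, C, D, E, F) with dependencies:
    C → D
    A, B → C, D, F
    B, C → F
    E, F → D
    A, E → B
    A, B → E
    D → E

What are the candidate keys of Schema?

{A} never appears on the right of any FD, so every key must include it.
Closure of {A, B} is {A, B, C, D, E, F}, the whole schema; {A, B} is a candidate key.
Closure of {A, C} is {A, B, C, D, E, F}, the whole schema; {A, C} is a candidate key.
Closure of {A, D} is {A, B, C, D, E, F}, the whole schema; {A, D} is a candidate key.
Closure of {A, E} is {A, B, C, D, E, F}, the whole schema; {A, E} is a candidate key.
These are minimal and exhaustive — every other superkey contains one of them.

{A, B}, {A, C}, {A, D}, {A, E}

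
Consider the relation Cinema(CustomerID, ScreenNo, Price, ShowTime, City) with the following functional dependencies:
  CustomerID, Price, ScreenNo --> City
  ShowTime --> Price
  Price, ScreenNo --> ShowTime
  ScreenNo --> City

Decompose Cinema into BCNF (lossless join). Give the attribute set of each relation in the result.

Candidate keys of the original relation: {CustomerID, Price, ScreenNo}, {CustomerID, ScreenNo, ShowTime}.
{City, CustomerID, Price, ScreenNo, ShowTime}: {ShowTime} determines {Price, ShowTime} here but is not a superkey — split on ShowTime --> Price, giving {Price, ShowTime} and {City, CustomerID, ScreenNo, ShowTime}.
{Price, ShowTime} has no BCNF violation.
{City, CustomerID, ScreenNo, ShowTime}: {ScreenNo} determines {City, ScreenNo} here but is not a superkey — split on ScreenNo --> City, giving {City, ScreenNo} and {CustomerID, ScreenNo, ShowTime}.
{City, ScreenNo} has no BCNF violation.
{CustomerID, ScreenNo, ShowTime} has no BCNF violation.

{City, ScreenNo}; {CustomerID, ScreenNo, ShowTime}; {Price, ShowTime}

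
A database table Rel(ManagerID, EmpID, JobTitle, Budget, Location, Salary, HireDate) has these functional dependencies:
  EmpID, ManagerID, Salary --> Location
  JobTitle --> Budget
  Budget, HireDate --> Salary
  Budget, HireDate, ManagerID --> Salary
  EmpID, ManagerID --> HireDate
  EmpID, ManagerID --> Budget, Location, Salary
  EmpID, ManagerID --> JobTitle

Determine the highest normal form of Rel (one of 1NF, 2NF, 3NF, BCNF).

Candidate key: {EmpID, ManagerID}. Prime attributes: {EmpID, ManagerID}.
JobTitle --> Budget breaks BCNF: {JobTitle}⁺ = {Budget, JobTitle}, so {JobTitle} is not a superkey.
Because {Budget} is non-prime and the left side of JobTitle --> Budget is not a superkey, the relation is not in 3NF.
No proper subset of a key has a non-prime attribute in its closure, so there is no partial dependency; 2NF holds.

2NF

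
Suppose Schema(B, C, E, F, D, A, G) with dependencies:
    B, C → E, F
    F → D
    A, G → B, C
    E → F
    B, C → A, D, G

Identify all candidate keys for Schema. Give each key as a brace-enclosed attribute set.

Closure of {A, G} is {A, B, C, D, E, F, G}, the whole schema; {A, G} is a candidate key.
Closure of {B, C} is {A, B, C, D, E, F, G}, the whole schema; {B, C} is a candidate key.
These are minimal and exhaustive — every other superkey contains one of them.

{A, G}, {B, C}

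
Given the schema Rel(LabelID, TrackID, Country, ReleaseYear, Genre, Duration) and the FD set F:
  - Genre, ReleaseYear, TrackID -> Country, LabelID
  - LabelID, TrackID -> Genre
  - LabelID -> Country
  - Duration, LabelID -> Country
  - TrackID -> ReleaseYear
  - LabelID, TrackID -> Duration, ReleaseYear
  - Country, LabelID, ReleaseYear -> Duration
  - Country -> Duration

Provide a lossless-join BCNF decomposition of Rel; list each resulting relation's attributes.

Candidate keys of the original relation: {Genre, TrackID}, {LabelID, TrackID}.
{Country, Duration, Genre, LabelID, ReleaseYear, TrackID}: {LabelID} determines {Country, Duration, LabelID} here but is not a superkey — split on LabelID -> Country, Duration, giving {Country, Duration, LabelID} and {Genre, LabelID, ReleaseYear, TrackID}.
{Country, Duration, LabelID}: {Country} determines {Country, Duration} here but is not a superkey — split on Country -> Duration, giving {Country, Duration} and {Country, LabelID}.
{Country, Duration}: every determinant is a superkey — BCNF.
{Country, LabelID}: every determinant is a superkey — BCNF.
{Genre, LabelID, ReleaseYear, TrackID}: {TrackID} determines {ReleaseYear, TrackID} here but is not a superkey — split on TrackID -> ReleaseYear, giving {ReleaseYear, TrackID} and {Genre, LabelID, TrackID}.
{ReleaseYear, TrackID}: every determinant is a superkey — BCNF.
{Genre, LabelID, TrackID}: every determinant is a superkey — BCNF.

{Country, Duration}; {Country, LabelID}; {Genre, LabelID, TrackID}; {ReleaseYear, TrackID}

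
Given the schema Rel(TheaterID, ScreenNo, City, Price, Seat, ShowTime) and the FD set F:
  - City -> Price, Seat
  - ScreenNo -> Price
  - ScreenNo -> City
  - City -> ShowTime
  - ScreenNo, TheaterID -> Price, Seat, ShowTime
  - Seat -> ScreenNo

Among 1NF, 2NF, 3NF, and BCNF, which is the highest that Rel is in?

1NF

Candidate keys: {City, TheaterID}, {ScreenNo, TheaterID}, {Seat, TheaterID}. Prime attributes: {City, ScreenNo, Seat, TheaterID}.
For City -> Price, Seat we have {City}⁺ = {City, Price, ScreenNo, Seat, ShowTime}; {City} is not a superkey, so BCNF fails.
Because {Price} is non-prime and the left side of City -> Price, Seat is not a superkey, the relation is not in 3NF.
The proper key subset {City} of {City, TheaterID} determines non-prime {Price, ShowTime}, so the relation is not even in 2NF.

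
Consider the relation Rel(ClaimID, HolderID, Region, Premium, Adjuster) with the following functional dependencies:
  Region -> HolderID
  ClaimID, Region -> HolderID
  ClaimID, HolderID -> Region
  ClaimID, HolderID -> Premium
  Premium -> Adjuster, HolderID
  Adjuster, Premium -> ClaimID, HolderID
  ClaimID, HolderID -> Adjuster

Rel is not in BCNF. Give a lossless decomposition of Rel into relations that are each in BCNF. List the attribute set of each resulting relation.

Candidate keys of the original relation: {ClaimID, HolderID}, {ClaimID, Region}, {Premium}.
In {Adjuster, ClaimID, HolderID, Premium, Region}, {Region} is not a superkey ({Region}⁺ restricted to this set is {HolderID, Region}), so split on Region -> HolderID into {HolderID, Region} and {Adjuster, ClaimID, Premium, Region}.
{HolderID, Region}: every determinant is a superkey — BCNF.
{Adjuster, ClaimID, Premium, Region}: every determinant is a superkey — BCNF.

{Adjuster, ClaimID, Premium, Region}; {HolderID, Region}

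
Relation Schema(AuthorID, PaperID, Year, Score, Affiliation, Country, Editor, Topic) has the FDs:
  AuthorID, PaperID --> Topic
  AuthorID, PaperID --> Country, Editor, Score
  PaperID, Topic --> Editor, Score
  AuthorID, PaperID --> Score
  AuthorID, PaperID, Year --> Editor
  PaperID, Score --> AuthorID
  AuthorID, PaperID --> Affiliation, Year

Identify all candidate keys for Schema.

Attributes never on any right-hand side: {PaperID} — every candidate key must contain it.
Closure of {AuthorID, PaperID} is {Affiliation, AuthorID, Country, Editor, PaperID, Score, Topic, Year}, the whole schema; {AuthorID, PaperID} is a candidate key.
Closure of {PaperID, Score} is {Affiliation, AuthorID, Country, Editor, PaperID, Score, Topic, Year}, the whole schema; {PaperID, Score} is a candidate key.
Closure of {PaperID, Topic} is {Affiliation, AuthorID, Country, Editor, PaperID, Score, Topic, Year}, the whole schema; {PaperID, Topic} is a candidate key.
No proper subset of any of these is a key, and no other minimal superkey exists.

{AuthorID, PaperID}, {PaperID, Score}, {PaperID, Topic}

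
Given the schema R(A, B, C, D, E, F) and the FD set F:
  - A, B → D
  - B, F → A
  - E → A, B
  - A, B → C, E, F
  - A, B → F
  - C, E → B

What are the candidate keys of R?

Closure of {E} is {A, B, C, D, E, F}, the whole schema; {E} is a candidate key.
Closure of {A, B} is {A, B, C, D, E, F}, the whole schema; {A, B} is a candidate key.
Closure of {B, F} is {A, B, C, D, E, F}, the whole schema; {B, F} is a candidate key.
Any other superkey properly contains one of these, so there are no further candidate keys.

{A, B}, {B, F}, {E}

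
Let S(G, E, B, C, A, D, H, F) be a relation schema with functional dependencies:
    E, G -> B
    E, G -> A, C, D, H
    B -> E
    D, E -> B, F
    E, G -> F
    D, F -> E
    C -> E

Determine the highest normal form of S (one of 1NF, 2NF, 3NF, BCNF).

Candidate keys: {B, G}, {C, G}, {D, F, G}, {E, G}. Prime attributes: {B, C, D, E, F, G}.
For B -> E we have {B}⁺ = {B, E}; {B} is not a superkey, so BCNF fails.
Since {E} ⊆ prime attributes and every other non-superkey FD also has a prime right side, the schema is in 3NF.

3NF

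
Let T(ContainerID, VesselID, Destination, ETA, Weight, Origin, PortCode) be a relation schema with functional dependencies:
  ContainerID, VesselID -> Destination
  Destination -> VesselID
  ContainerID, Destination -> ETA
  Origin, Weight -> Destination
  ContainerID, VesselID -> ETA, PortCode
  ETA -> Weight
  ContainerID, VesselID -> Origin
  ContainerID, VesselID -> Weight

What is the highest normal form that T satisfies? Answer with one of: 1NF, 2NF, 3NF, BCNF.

3NF

Candidate keys: {ContainerID, Destination}, {ContainerID, ETA, Origin}, {ContainerID, Origin, Weight}, {ContainerID, VesselID}. Prime attributes: {ContainerID, Destination, ETA, Origin, VesselID, Weight}.
Destination -> VesselID: {Destination}⁺ = {Destination, VesselID}, which is not all of the attributes, so the left side is not a superkey — BCNF is violated.
Its right-hand attributes {VesselID} are all prime, as are those of every other non-superkey FD — the relation is in 3NF.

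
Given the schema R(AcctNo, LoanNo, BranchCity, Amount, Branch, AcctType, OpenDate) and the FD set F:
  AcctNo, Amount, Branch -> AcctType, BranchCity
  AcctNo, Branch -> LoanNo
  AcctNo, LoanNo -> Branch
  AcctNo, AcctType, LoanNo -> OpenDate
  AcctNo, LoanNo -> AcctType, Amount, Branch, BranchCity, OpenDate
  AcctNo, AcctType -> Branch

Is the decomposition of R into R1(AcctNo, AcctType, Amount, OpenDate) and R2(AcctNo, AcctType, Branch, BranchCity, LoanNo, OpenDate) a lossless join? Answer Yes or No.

Yes

Common attributes: {AcctNo, AcctType, OpenDate}; their closure is {AcctNo, AcctType, Amount, Branch, BranchCity, LoanNo, OpenDate}.
R1 is contained in that closure, so R1 ∩ R2 -> R1 holds and the join is lossless.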